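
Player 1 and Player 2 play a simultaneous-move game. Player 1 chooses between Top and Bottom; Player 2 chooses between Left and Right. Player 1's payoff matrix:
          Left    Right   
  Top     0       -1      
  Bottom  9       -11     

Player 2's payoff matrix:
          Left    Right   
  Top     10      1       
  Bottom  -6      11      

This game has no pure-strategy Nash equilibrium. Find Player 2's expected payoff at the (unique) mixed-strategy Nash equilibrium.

58/13

Player 2's indifference between Left and Right determines Player 1's mixing probability p:
  Player 2's payoff from Left: p·10 + (1−p)·(-6) = 16p - 6
  Player 2's payoff from Right: p·1 + (1−p)·11 = -10p + 11
  16p - 6 = -10p + 11  ⇒  26p = 17  ⇒  p = 17/26.
At equilibrium Player 2 is indifferent across columns, so Player 2's payoff equals the payoff from Left: (17/26)·10 + (9/26)·(-6) = 58/13.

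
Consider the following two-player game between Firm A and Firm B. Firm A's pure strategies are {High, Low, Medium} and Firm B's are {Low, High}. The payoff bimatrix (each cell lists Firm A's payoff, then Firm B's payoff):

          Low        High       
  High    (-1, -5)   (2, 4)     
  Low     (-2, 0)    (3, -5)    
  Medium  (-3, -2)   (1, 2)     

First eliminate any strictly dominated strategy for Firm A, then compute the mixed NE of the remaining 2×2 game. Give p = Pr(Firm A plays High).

Firm A's strategy Medium is strictly dominated by High: -1 > -3 and 2 > 1. Eliminate Medium.
Firm B's indifference between Low and High determines Firm A's mixing probability p:
  Firm B's payoff to Low: p·(-5) + (1−p)·0 = -5p
  Firm B's payoff to High: p·4 + (1−p)·(-5) = 9p - 5
  -5p = 9p - 5  ⇒  -14p = -5  ⇒  p = 5/14.

p = 5/14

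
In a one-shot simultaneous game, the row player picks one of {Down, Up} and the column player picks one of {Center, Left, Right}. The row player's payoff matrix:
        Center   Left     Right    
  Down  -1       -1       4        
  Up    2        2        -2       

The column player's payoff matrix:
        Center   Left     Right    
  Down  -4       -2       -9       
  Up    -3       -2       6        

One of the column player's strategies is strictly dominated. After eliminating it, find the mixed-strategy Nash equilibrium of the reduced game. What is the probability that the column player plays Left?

q = 2/3

The column player's strategy Center is strictly dominated by Left: -2 > -4 and -2 > -3. Eliminate Center.
In a mixed equilibrium the row player is indifferent between Down and Up; this condition fixes q.
  the row player's payoff from Down: q·(-1) + (1−q)·4 = -5q + 4
  the row player's payoff from Up: q·2 + (1−q)·(-2) = 4q - 2
  -5q + 4 = 4q - 2  ⇒  -9q = -6  ⇒  q = 2/3.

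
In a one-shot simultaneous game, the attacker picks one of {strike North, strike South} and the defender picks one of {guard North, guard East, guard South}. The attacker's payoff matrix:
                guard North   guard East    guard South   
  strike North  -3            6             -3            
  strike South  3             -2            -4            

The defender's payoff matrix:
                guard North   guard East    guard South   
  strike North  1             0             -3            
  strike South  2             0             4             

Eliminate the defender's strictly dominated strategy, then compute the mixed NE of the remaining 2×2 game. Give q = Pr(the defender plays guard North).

The defender's strategy guard East is strictly dominated by guard North: 1 > 0 and 2 > 0. Eliminate guard East.
The defender's mix must leave the attacker indifferent between strike North and strike South.
  the attacker's payoff from strike North: q·(-3) + (1−q)·(-3) = -3
  the attacker's payoff from strike South: q·3 + (1−q)·(-4) = 7q - 4
  -3 = 7q - 4  ⇒  -7q = -1  ⇒  q = 1/7.

q = 1/7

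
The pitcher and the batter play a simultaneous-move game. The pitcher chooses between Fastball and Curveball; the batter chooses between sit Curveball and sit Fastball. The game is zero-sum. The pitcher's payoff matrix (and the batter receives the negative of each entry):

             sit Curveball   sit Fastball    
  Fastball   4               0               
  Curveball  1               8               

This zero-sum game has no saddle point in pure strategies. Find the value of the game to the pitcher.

v = 32/11

Set the pitcher's expected payoff from Fastball equal to that from Curveball:
  the pitcher's payoff from Fastball: q·4 + (1−q)·0 = 4q
  the pitcher's payoff from Curveball: q·1 + (1−q)·8 = -7q + 8
  4q = -7q + 8  ⇒  11q = 8  ⇒  q = 8/11.
The value is the pitcher's expected payoff against this mix (using Fastball): (8/11)·4 + (3/11)·0 = 32/11.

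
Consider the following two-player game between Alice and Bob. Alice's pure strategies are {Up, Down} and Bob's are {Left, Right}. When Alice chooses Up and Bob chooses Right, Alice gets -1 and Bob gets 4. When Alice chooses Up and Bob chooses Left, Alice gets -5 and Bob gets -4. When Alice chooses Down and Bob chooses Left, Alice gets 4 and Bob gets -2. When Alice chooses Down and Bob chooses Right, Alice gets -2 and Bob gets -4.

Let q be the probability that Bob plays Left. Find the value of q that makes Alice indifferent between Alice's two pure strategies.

Alice's indifference between Up and Down determines Bob's mixing probability q:
  Alice's payoff from Up: q·(-5) + (1−q)·(-1) = -4q - 1
  Alice's payoff from Down: q·4 + (1−q)·(-2) = 6q - 2
  -4q - 1 = 6q - 2  ⇒  -10q = -1  ⇒  q = 1/10.

q = 1/10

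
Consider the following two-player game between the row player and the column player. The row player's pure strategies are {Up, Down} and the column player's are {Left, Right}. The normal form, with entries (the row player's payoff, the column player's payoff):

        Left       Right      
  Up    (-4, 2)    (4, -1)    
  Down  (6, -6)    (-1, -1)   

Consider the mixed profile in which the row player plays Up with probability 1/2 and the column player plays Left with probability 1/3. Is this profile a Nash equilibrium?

No

Given the row player's mix p = 1/2, the column player's payoff from Left is -2 but from Right is -1. The column player strictly prefers Right, so the column player would not mix.
So the proposed profile is not a Nash equilibrium.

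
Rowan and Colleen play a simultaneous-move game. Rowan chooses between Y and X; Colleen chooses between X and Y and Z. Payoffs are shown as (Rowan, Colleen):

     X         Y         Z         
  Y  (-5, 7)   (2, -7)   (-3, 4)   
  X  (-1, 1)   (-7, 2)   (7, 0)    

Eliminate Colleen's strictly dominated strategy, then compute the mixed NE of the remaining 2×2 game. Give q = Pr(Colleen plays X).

Colleen's strategy Z is strictly dominated by X: 7 > 4 and 1 > 0. Eliminate Z.
Rowan's indifference between Y and X determines Colleen's mixing probability q:
  Rowan's payoff to Y: q·(-5) + (1−q)·2 = -7q + 2
  Rowan's payoff to X: q·(-1) + (1−q)·(-7) = 6q - 7
  -7q + 2 = 6q - 7  ⇒  -13q = -9  ⇒  q = 9/13.

q = 9/13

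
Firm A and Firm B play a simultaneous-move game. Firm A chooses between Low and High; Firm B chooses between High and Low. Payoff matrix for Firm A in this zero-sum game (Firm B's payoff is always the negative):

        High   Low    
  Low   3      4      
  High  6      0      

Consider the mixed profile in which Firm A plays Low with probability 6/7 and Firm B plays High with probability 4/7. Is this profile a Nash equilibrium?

Check Firm B's indifference given Firm A's mix p = 6/7:
  payoff from High = -24/7; payoff from Low = -24/7 — equal.
Check Firm A's indifference given Firm B's mix q = 4/7:
  payoff from Low = 24/7; payoff from High = 24/7 — equal.
Both players are indifferent, so neither can profitably deviate.

Yes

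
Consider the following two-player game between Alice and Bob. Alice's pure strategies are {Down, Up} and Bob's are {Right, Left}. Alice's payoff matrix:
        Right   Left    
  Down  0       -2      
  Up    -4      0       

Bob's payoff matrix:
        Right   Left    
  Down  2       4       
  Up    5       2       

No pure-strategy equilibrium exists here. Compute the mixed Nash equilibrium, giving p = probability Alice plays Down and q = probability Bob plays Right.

Bob's indifference between Right and Left determines Alice's mixing probability p:
  Bob's expected payoff from Right: p·2 + (1−p)·5 = -3p + 5
  Bob's expected payoff from Left: p·4 + (1−p)·2 = 2p + 2
  -3p + 5 = 2p + 2  ⇒  -5p = -3  ⇒  p = 3/5.
Bob's mix must leave Alice indifferent between Down and Up.
  Alice's expected payoff from Down: q·0 + (1−q)·(-2) = 2q - 2
  Alice's expected payoff from Up: q·(-4) + (1−q)·0 = -4q
  2q - 2 = -4q  ⇒  6q = 2  ⇒  q = 1/3.

p = 3/5, q = 1/3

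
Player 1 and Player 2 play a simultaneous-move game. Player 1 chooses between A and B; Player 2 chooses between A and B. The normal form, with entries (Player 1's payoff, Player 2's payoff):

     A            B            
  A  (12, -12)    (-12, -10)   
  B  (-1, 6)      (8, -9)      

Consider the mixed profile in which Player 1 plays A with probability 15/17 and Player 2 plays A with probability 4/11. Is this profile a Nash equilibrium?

No

Given Player 2's mix q = 4/11, Player 1's payoff from A is -36/11 but from B is 52/11. Player 1 strictly prefers B, so Player 1 would not mix.
So the proposed profile is not a Nash equilibrium.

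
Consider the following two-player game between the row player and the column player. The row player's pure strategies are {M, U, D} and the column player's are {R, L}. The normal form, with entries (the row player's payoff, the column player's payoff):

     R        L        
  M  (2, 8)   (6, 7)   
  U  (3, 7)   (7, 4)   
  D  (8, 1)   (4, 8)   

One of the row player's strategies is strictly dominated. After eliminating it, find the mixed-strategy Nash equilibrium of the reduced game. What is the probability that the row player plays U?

p = 7/10

The row player's strategy M is strictly dominated by U: 3 > 2 and 7 > 6. Eliminate M.
The row player's mix must leave the column player indifferent between R and L.
  the column player's payoff to R: p·7 + (1−p)·1 = 6p + 1
  the column player's payoff to L: p·4 + (1−p)·8 = -4p + 8
  6p + 1 = -4p + 8  ⇒  10p = 7  ⇒  p = 7/10.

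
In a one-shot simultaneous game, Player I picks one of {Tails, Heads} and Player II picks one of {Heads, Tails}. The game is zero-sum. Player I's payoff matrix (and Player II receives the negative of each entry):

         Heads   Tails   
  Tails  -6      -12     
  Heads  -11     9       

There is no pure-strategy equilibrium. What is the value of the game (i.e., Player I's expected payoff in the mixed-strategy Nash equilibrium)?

v = -93/13

Set Player I's expected payoff from Tails equal to that from Heads:
  Player I's expected payoff from Tails: q·(-6) + (1−q)·(-12) = 6q - 12
  Player I's expected payoff from Heads: q·(-11) + (1−q)·9 = -20q + 9
  6q - 12 = -20q + 9  ⇒  26q = 21  ⇒  q = 21/26.
The value is Player I's expected payoff against this mix (using Tails): (21/26)·(-6) + (5/26)·(-12) = -93/13.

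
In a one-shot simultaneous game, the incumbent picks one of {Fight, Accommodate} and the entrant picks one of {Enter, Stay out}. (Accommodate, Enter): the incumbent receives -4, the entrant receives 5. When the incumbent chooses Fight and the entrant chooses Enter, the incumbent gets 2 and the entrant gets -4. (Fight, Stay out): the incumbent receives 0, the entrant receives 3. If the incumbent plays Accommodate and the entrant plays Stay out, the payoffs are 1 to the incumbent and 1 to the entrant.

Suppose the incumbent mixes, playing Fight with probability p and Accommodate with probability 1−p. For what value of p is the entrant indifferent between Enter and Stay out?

The incumbent's mix must leave the entrant indifferent between Enter and Stay out.
  the entrant's payoff to Enter: p·(-4) + (1−p)·5 = -9p + 5
  the entrant's payoff to Stay out: p·3 + (1−p)·1 = 2p + 1
  -9p + 5 = 2p + 1  ⇒  -11p = -4  ⇒  p = 4/11.

p = 4/11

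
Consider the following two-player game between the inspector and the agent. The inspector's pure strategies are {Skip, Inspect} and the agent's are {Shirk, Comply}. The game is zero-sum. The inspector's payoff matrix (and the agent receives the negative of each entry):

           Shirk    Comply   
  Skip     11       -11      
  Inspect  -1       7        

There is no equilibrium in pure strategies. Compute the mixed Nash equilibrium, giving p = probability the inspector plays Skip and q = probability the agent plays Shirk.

The inspector's mix must leave the agent indifferent between Shirk and Comply.
  the agent's payoff from Shirk: p·(-11) + (1−p)·1 = -12p + 1
  the agent's payoff from Comply: p·11 + (1−p)·(-7) = 18p - 7
  -12p + 1 = 18p - 7  ⇒  -30p = -8  ⇒  p = 4/15.
In a mixed equilibrium the inspector is indifferent between Skip and Inspect; this condition fixes q.
  the inspector's payoff to Skip: q·11 + (1−q)·(-11) = 22q - 11
  the inspector's payoff to Inspect: q·(-1) + (1−q)·7 = -8q + 7
  22q - 11 = -8q + 7  ⇒  30q = 18  ⇒  q = 3/5.

p = 4/15, q = 3/5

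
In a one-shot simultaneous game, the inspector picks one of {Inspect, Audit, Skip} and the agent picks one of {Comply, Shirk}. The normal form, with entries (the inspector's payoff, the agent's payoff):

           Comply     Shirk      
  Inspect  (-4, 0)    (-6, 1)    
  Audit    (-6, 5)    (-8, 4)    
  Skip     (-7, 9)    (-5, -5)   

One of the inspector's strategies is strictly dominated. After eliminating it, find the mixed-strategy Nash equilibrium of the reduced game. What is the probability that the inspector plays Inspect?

p = 14/15

The inspector's strategy Audit is strictly dominated by Inspect: -4 > -6 and -6 > -8. Eliminate Audit.
The inspector's mix must leave the agent indifferent between Comply and Shirk.
  the agent's payoff to Comply: p·0 + (1−p)·9 = -9p + 9
  the agent's payoff to Shirk: p·1 + (1−p)·(-5) = 6p - 5
  -9p + 9 = 6p - 5  ⇒  -15p = -14  ⇒  p = 14/15.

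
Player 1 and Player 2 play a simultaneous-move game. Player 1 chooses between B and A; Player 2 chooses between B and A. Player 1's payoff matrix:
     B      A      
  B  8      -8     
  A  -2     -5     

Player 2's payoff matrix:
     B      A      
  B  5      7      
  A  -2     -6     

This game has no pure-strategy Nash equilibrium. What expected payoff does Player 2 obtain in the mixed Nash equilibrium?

8/3

For Player 2 to be willing to mix, Player 2 must be indifferent between B and A, which pins down Player 1's mix.
  Player 2's payoff to B: p·5 + (1−p)·(-2) = 7p - 2
  Player 2's payoff to A: p·7 + (1−p)·(-6) = 13p - 6
  7p - 2 = 13p - 6  ⇒  -6p = -4  ⇒  p = 2/3.
At equilibrium Player 2 is indifferent across columns, so Player 2's payoff equals the payoff from B: (2/3)·5 + (1/3)·(-2) = 8/3.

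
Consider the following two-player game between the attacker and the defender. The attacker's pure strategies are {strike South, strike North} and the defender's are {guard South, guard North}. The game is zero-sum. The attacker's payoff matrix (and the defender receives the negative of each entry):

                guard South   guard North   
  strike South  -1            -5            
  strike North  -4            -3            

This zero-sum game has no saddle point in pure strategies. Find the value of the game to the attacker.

In a mixed equilibrium the attacker is indifferent between strike South and strike North; this condition fixes q.
  the attacker's payoff from strike South: q·(-1) + (1−q)·(-5) = 4q - 5
  the attacker's payoff from strike North: q·(-4) + (1−q)·(-3) = -q - 3
  4q - 5 = -q - 3  ⇒  5q = 2  ⇒  q = 2/5.
The value is the attacker's expected payoff against this mix (using strike South): (2/5)·(-1) + (3/5)·(-5) = -17/5.

v = -17/5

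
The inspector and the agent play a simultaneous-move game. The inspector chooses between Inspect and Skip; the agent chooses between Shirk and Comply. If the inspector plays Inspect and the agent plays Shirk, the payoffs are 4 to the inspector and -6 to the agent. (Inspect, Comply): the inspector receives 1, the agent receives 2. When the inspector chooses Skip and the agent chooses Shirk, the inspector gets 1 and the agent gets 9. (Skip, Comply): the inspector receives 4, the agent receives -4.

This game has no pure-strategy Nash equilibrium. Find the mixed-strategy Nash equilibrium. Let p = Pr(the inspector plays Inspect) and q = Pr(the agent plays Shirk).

For the agent to be willing to mix, the agent must be indifferent between Shirk and Comply, which pins down the inspector's mix.
  the agent's payoff to Shirk: p·(-6) + (1−p)·9 = -15p + 9
  the agent's payoff to Comply: p·2 + (1−p)·(-4) = 6p - 4
  -15p + 9 = 6p - 4  ⇒  -21p = -13  ⇒  p = 13/21.
In a mixed equilibrium the inspector is indifferent between Inspect and Skip; this condition fixes q.
  the inspector's expected payoff from Inspect: q·4 + (1−q)·1 = 3q + 1
  the inspector's expected payoff from Skip: q·1 + (1−q)·4 = -3q + 4
  3q + 1 = -3q + 4  ⇒  6q = 3  ⇒  q = 1/2.

p = 13/21, q = 1/2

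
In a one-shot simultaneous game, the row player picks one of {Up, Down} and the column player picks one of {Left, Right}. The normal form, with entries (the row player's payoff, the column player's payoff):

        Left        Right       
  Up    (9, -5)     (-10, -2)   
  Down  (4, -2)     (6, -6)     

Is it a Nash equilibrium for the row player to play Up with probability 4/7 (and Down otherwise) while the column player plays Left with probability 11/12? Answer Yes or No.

Given the column player's mix q = 11/12, the row player's payoff from Up is 89/12 but from Down is 25/6. The row player strictly prefers Up, so the row player would not mix.
So the proposed profile is not a Nash equilibrium.

No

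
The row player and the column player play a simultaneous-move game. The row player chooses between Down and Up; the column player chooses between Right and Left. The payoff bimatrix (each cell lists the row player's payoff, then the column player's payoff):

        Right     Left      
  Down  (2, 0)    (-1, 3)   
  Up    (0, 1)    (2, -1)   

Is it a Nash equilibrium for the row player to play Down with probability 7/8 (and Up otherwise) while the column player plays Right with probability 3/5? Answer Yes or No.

No

Given the row player's mix p = 7/8, the column player's payoff from Right is 1/8 but from Left is 5/2. The column player strictly prefers Left, so the column player would not mix.
So the proposed profile is not a Nash equilibrium.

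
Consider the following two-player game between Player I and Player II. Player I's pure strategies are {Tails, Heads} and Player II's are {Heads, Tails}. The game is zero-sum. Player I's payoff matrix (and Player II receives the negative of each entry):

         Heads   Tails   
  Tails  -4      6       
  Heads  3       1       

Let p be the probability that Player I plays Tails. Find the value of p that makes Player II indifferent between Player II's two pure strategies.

Player II's indifference between Heads and Tails determines Player I's mixing probability p:
  Player II's expected payoff from Heads: p·4 + (1−p)·(-3) = 7p - 3
  Player II's expected payoff from Tails: p·(-6) + (1−p)·(-1) = -5p - 1
  7p - 3 = -5p - 1  ⇒  12p = 2  ⇒  p = 1/6.

p = 1/6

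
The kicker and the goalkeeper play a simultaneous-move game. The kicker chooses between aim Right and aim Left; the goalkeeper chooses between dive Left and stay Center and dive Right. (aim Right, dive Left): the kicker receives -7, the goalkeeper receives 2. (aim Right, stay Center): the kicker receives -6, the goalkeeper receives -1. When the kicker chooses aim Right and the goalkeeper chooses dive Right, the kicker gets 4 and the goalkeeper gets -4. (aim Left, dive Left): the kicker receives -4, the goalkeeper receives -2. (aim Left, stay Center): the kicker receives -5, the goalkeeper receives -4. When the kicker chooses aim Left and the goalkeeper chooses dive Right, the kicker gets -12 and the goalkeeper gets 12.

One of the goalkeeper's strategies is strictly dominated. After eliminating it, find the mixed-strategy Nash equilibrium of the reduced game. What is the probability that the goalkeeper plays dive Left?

The goalkeeper's strategy stay Center is strictly dominated by dive Left: 2 > -1 and -2 > -4. Eliminate stay Center.
In a mixed equilibrium the kicker is indifferent between aim Right and aim Left; this condition fixes q.
  the kicker's payoff to aim Right: q·(-7) + (1−q)·4 = -11q + 4
  the kicker's payoff to aim Left: q·(-4) + (1−q)·(-12) = 8q - 12
  -11q + 4 = 8q - 12  ⇒  -19q = -16  ⇒  q = 16/19.

q = 16/19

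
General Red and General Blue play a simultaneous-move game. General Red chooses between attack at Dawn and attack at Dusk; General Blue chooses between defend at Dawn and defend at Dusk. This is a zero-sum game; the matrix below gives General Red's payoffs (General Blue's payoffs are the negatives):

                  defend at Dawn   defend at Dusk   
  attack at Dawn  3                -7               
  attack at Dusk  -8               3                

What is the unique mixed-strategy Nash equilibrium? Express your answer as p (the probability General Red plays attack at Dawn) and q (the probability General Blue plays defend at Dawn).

Set General Blue's expected payoff from defend at Dawn equal to that from defend at Dusk:
  General Blue's payoff to defend at Dawn: p·(-3) + (1−p)·8 = -11p + 8
  General Blue's payoff to defend at Dusk: p·7 + (1−p)·(-3) = 10p - 3
  -11p + 8 = 10p - 3  ⇒  -21p = -11  ⇒  p = 11/21.
General Red's indifference between attack at Dawn and attack at Dusk determines General Blue's mixing probability q:
  General Red's payoff to attack at Dawn: q·3 + (1−q)·(-7) = 10q - 7
  General Red's payoff to attack at Dusk: q·(-8) + (1−q)·3 = -11q + 3
  10q - 7 = -11q + 3  ⇒  21q = 10  ⇒  q = 10/21.

p = 11/21, q = 10/21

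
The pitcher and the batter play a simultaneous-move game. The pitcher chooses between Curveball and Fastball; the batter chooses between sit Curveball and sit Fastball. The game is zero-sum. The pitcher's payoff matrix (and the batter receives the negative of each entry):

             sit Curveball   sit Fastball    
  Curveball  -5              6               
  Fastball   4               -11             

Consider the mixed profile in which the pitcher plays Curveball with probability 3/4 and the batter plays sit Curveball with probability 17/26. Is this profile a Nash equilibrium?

No

Given the pitcher's mix p = 3/4, the batter's payoff from sit Curveball is 11/4 but from sit Fastball is -7/4. The batter strictly prefers sit Curveball, so the batter would not mix.
So the proposed profile is not a Nash equilibrium.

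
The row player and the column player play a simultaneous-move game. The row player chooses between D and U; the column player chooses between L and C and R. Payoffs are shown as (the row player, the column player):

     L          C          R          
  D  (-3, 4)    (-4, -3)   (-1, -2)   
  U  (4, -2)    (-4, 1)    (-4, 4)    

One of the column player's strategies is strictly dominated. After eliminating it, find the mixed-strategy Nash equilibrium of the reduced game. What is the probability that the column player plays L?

q = 3/10

The column player's strategy C is strictly dominated by R: -2 > -3 and 4 > 1. Eliminate C.
The row player's indifference between D and U determines the column player's mixing probability q:
  the row player's payoff to D: q·(-3) + (1−q)·(-1) = -2q - 1
  the row player's payoff to U: q·4 + (1−q)·(-4) = 8q - 4
  -2q - 1 = 8q - 4  ⇒  -10q = -3  ⇒  q = 3/10.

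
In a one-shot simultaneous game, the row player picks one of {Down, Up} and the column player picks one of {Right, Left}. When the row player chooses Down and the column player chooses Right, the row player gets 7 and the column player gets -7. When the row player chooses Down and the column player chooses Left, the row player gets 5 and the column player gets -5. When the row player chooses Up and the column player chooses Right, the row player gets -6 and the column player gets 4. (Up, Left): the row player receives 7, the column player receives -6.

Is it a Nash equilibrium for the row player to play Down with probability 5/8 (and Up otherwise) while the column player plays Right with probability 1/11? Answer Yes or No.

Given the row player's mix p = 5/8, the column player's payoff from Right is -23/8 but from Left is -43/8. The column player strictly prefers Right, so the column player would not mix.
So the proposed profile is not a Nash equilibrium.

No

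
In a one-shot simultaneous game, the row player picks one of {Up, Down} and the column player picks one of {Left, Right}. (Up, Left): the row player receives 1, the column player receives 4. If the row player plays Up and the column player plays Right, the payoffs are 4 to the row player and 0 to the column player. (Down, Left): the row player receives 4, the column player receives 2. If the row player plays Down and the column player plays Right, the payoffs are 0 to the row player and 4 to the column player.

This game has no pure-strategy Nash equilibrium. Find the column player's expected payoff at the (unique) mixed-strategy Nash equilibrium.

For the column player to be willing to mix, the column player must be indifferent between Left and Right, which pins down the row player's mix.
  the column player's payoff from Left: p·4 + (1−p)·2 = 2p + 2
  the column player's payoff from Right: p·0 + (1−p)·4 = -4p + 4
  2p + 2 = -4p + 4  ⇒  6p = 2  ⇒  p = 1/3.
At equilibrium the column player is indifferent across columns, so the column player's payoff equals the payoff from Left: (1/3)·4 + (2/3)·2 = 8/3.

8/3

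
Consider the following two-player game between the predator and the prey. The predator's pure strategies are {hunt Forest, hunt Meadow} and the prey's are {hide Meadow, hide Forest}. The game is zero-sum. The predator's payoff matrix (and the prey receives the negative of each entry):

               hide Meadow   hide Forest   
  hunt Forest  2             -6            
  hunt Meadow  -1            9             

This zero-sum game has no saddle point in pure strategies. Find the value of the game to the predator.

The prey's mix must leave the predator indifferent between hunt Forest and hunt Meadow.
  the predator's expected payoff from hunt Forest: q·2 + (1−q)·(-6) = 8q - 6
  the predator's expected payoff from hunt Meadow: q·(-1) + (1−q)·9 = -10q + 9
  8q - 6 = -10q + 9  ⇒  18q = 15  ⇒  q = 5/6.
The value is the predator's expected payoff against this mix (using hunt Forest): (5/6)·2 + (1/6)·(-6) = 2/3.

v = 2/3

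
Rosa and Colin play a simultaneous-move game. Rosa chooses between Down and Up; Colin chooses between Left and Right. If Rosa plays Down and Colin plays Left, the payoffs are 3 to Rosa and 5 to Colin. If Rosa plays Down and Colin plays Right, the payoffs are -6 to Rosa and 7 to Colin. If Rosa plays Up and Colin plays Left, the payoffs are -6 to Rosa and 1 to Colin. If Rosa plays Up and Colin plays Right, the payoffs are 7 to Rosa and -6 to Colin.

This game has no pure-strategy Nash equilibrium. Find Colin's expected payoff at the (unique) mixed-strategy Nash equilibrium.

Rosa's mix must leave Colin indifferent between Left and Right.
  Colin's payoff to Left: p·5 + (1−p)·1 = 4p + 1
  Colin's payoff to Right: p·7 + (1−p)·(-6) = 13p - 6
  4p + 1 = 13p - 6  ⇒  -9p = -7  ⇒  p = 7/9.
At equilibrium Colin is indifferent across columns, so Colin's payoff equals the payoff from Left: (7/9)·5 + (2/9)·1 = 37/9.

37/9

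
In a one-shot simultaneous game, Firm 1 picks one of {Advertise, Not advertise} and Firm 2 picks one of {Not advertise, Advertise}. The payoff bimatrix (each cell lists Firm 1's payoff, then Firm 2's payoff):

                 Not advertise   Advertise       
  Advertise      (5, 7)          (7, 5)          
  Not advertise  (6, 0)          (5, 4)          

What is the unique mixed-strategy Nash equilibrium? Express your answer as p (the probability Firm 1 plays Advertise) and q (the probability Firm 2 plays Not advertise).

p = 2/3, q = 2/3

Firm 2's indifference between Not advertise and Advertise determines Firm 1's mixing probability p:
  Firm 2's payoff from Not advertise: p·7 + (1−p)·0 = 7p
  Firm 2's payoff from Advertise: p·5 + (1−p)·4 = p + 4
  7p = p + 4  ⇒  6p = 4  ⇒  p = 2/3.
Firm 1's indifference between Advertise and Not advertise determines Firm 2's mixing probability q:
  Firm 1's expected payoff from Advertise: q·5 + (1−q)·7 = -2q + 7
  Firm 1's expected payoff from Not advertise: q·6 + (1−q)·5 = q + 5
  -2q + 7 = q + 5  ⇒  -3q = -2  ⇒  q = 2/3.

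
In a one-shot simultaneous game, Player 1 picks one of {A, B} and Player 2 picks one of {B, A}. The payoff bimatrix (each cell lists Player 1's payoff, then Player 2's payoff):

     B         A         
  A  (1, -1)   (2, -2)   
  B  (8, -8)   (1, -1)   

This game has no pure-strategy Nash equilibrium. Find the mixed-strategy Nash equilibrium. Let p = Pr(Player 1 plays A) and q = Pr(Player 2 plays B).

p = 7/8, q = 1/8

Player 2's indifference between B and A determines Player 1's mixing probability p:
  Player 2's payoff from B: p·(-1) + (1−p)·(-8) = 7p - 8
  Player 2's payoff from A: p·(-2) + (1−p)·(-1) = -p - 1
  7p - 8 = -p - 1  ⇒  8p = 7  ⇒  p = 7/8.
Player 2's mix must leave Player 1 indifferent between A and B.
  Player 1's payoff from A: q·1 + (1−q)·2 = -q + 2
  Player 1's payoff from B: q·8 + (1−q)·1 = 7q + 1
  -q + 2 = 7q + 1  ⇒  -8q = -1  ⇒  q = 1/8.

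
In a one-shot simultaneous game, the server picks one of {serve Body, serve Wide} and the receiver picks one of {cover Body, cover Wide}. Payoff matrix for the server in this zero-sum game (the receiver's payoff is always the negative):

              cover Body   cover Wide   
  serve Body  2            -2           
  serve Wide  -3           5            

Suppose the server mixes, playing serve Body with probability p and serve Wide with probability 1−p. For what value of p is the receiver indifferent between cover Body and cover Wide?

The receiver's indifference between cover Body and cover Wide determines the server's mixing probability p:
  the receiver's payoff from cover Body: p·(-2) + (1−p)·3 = -5p + 3
  the receiver's payoff from cover Wide: p·2 + (1−p)·(-5) = 7p - 5
  -5p + 3 = 7p - 5  ⇒  -12p = -8  ⇒  p = 2/3.

p = 2/3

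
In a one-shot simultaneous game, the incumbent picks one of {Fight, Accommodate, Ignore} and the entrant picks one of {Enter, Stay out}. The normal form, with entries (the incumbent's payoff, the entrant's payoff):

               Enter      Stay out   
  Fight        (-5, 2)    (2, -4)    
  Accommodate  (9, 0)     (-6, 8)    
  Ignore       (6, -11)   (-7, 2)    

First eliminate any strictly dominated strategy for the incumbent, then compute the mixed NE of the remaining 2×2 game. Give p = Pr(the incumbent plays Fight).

The incumbent's strategy Ignore is strictly dominated by Accommodate: 9 > 6 and -6 > -7. Eliminate Ignore.
Set the entrant's expected payoff from Enter equal to that from Stay out:
  the entrant's payoff to Enter: p·2 + (1−p)·0 = 2p
  the entrant's payoff to Stay out: p·(-4) + (1−p)·8 = -12p + 8
  2p = -12p + 8  ⇒  14p = 8  ⇒  p = 4/7.

p = 4/7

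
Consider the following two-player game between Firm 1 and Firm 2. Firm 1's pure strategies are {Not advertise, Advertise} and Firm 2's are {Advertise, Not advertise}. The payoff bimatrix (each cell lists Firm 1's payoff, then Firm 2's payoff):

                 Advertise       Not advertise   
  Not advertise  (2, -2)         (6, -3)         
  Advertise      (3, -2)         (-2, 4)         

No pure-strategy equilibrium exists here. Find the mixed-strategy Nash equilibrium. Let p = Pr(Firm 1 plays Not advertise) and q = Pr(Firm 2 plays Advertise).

Firm 2's indifference between Advertise and Not advertise determines Firm 1's mixing probability p:
  Firm 2's payoff to Advertise: p·(-2) + (1−p)·(-2) = -2
  Firm 2's payoff to Not advertise: p·(-3) + (1−p)·4 = -7p + 4
  -2 = -7p + 4  ⇒  7p = 6  ⇒  p = 6/7.
In a mixed equilibrium Firm 1 is indifferent between Not advertise and Advertise; this condition fixes q.
  Firm 1's payoff from Not advertise: q·2 + (1−q)·6 = -4q + 6
  Firm 1's payoff from Advertise: q·3 + (1−q)·(-2) = 5q - 2
  -4q + 6 = 5q - 2  ⇒  -9q = -8  ⇒  q = 8/9.

p = 6/7, q = 8/9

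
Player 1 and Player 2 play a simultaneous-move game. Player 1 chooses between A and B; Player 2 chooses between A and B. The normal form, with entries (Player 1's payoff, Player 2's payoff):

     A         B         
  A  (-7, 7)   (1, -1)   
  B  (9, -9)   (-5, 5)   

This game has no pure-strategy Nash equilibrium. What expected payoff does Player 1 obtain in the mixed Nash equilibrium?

Set Player 1's expected payoff from A equal to that from B:
  Player 1's expected payoff from A: q·(-7) + (1−q)·1 = -8q + 1
  Player 1's expected payoff from B: q·9 + (1−q)·(-5) = 14q - 5
  -8q + 1 = 14q - 5  ⇒  -22q = -6  ⇒  q = 3/11.
At equilibrium Player 1 is indifferent across rows, so Player 1's payoff equals the payoff from A: (3/11)·(-7) + (8/11)·1 = -13/11.

-13/11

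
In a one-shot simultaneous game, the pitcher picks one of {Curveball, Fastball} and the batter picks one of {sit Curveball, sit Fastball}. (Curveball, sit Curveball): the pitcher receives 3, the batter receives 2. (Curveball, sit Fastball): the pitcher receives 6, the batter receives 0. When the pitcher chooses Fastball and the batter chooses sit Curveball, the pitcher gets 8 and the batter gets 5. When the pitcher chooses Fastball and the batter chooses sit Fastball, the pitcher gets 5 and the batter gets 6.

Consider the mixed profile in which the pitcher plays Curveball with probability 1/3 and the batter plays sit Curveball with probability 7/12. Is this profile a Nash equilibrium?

No

Given the batter's mix q = 7/12, the pitcher's payoff from Curveball is 17/4 but from Fastball is 27/4. The pitcher strictly prefers Fastball, so the pitcher would not mix.
So the proposed profile is not a Nash equilibrium.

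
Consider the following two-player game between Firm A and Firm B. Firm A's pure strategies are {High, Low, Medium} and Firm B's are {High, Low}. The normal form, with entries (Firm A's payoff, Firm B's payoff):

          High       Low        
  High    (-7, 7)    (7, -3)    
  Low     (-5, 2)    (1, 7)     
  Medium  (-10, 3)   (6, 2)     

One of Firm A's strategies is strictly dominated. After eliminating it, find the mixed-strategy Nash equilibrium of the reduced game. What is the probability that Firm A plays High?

Firm A's strategy Medium is strictly dominated by High: -7 > -10 and 7 > 6. Eliminate Medium.
Firm A's mix must leave Firm B indifferent between High and Low.
  Firm B's expected payoff from High: p·7 + (1−p)·2 = 5p + 2
  Firm B's expected payoff from Low: p·(-3) + (1−p)·7 = -10p + 7
  5p + 2 = -10p + 7  ⇒  15p = 5  ⇒  p = 1/3.

p = 1/3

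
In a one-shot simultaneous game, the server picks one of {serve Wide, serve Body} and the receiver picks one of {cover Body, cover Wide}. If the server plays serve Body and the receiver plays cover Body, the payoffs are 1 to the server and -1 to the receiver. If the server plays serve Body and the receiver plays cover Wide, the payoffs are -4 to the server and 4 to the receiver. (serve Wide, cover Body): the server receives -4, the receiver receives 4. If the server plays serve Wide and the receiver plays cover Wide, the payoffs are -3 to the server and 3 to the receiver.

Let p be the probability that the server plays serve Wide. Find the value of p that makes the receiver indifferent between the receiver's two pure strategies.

p = 5/6

The server's mix must leave the receiver indifferent between cover Body and cover Wide.
  the receiver's payoff to cover Body: p·4 + (1−p)·(-1) = 5p - 1
  the receiver's payoff to cover Wide: p·3 + (1−p)·4 = -p + 4
  5p - 1 = -p + 4  ⇒  6p = 5  ⇒  p = 5/6.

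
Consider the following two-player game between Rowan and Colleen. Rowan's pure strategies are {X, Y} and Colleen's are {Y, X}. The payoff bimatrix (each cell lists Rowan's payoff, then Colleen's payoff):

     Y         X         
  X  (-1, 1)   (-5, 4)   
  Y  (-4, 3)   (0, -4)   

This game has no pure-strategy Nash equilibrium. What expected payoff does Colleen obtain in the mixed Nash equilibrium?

Rowan's mix must leave Colleen indifferent between Y and X.
  Colleen's payoff to Y: p·1 + (1−p)·3 = -2p + 3
  Colleen's payoff to X: p·4 + (1−p)·(-4) = 8p - 4
  -2p + 3 = 8p - 4  ⇒  -10p = -7  ⇒  p = 7/10.
At equilibrium Colleen is indifferent across columns, so Colleen's payoff equals the payoff from Y: (7/10)·1 + (3/10)·3 = 8/5.

8/5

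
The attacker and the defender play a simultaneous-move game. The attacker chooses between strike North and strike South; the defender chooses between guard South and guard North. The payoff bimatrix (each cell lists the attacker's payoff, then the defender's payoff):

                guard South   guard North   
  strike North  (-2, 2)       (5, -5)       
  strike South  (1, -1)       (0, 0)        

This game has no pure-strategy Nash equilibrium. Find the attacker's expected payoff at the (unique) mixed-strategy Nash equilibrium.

The attacker's indifference between strike North and strike South determines the defender's mixing probability q:
  the attacker's payoff to strike North: q·(-2) + (1−q)·5 = -7q + 5
  the attacker's payoff to strike South: q·1 + (1−q)·0 = q
  -7q + 5 = q  ⇒  -8q = -5  ⇒  q = 5/8.
At equilibrium the attacker is indifferent across rows, so the attacker's payoff equals the payoff from strike North: (5/8)·(-2) + (3/8)·5 = 5/8.

5/8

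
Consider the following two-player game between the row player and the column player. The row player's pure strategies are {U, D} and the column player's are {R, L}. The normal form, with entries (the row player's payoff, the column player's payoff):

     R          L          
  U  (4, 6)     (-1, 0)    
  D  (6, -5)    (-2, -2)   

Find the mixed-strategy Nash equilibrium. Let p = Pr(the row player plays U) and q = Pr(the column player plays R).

The column player's indifference between R and L determines the row player's mixing probability p:
  the column player's expected payoff from R: p·6 + (1−p)·(-5) = 11p - 5
  the column player's expected payoff from L: p·0 + (1−p)·(-2) = 2p - 2
  11p - 5 = 2p - 2  ⇒  9p = 3  ⇒  p = 1/3.
For the row player to be willing to mix, the row player must be indifferent between U and D, which pins down the column player's mix.
  the row player's payoff from U: q·4 + (1−q)·(-1) = 5q - 1
  the row player's payoff from D: q·6 + (1−q)·(-2) = 8q - 2
  5q - 1 = 8q - 2  ⇒  -3q = -1  ⇒  q = 1/3.

p = 1/3, q = 1/3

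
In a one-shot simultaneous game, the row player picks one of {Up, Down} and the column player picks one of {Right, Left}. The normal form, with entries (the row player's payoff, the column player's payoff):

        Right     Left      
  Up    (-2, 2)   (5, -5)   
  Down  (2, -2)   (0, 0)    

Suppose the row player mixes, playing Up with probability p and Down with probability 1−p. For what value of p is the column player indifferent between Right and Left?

The column player's indifference between Right and Left determines the row player's mixing probability p:
  the column player's payoff to Right: p·2 + (1−p)·(-2) = 4p - 2
  the column player's payoff to Left: p·(-5) + (1−p)·0 = -5p
  4p - 2 = -5p  ⇒  9p = 2  ⇒  p = 2/9.

p = 2/9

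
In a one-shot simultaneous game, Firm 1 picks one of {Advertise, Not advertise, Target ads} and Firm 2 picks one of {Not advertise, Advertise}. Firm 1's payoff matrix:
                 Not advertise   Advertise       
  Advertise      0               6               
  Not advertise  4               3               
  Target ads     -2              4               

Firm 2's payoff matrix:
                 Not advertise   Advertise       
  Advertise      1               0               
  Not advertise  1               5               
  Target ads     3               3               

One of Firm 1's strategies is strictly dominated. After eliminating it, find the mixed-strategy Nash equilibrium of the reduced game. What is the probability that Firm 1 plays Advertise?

p = 4/5

Firm 1's strategy Target ads is strictly dominated by Advertise: 0 > -2 and 6 > 4. Eliminate Target ads.
Set Firm 2's expected payoff from Not advertise equal to that from Advertise:
  Firm 2's expected payoff from Not advertise: p·1 + (1−p)·1 = 1
  Firm 2's expected payoff from Advertise: p·0 + (1−p)·5 = -5p + 5
  1 = -5p + 5  ⇒  5p = 4  ⇒  p = 4/5.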